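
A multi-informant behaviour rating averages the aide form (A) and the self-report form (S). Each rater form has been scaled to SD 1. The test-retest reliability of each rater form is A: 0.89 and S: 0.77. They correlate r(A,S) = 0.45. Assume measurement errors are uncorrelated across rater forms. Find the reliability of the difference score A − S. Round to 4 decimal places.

0.6909

Var(A−S) = 1 + 1 − 2·0.45 = 2 − 0.9 = 1.1.
With uncorrelated errors the cross-covariances are all true-score covariance, so they carry over unchanged; only the diagonal terms shrink to ρᵢσᵢ².
True-score variance = [0.89 + 0.77] − 0.9 = 1.66 − 0.9 = 0.76.
Reliability = 0.76 / 1.1 = 0.6909.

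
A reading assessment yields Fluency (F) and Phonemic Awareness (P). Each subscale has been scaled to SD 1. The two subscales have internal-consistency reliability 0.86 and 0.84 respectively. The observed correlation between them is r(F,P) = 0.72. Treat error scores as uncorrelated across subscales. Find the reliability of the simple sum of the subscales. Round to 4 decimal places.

Var(F+P) = 2 + 2·[0.72] = 2 + 1.44 = 3.44.
Under uncorrelated errors the observed covariances equal the true-score covariances, so only the own-variance terms attenuate.
True-score variance = [0.86 + 0.84] + 1.44 = 1.7 + 1.44 = 3.14.
Reliability = 3.14 / 3.44 = 0.9128.

0.9128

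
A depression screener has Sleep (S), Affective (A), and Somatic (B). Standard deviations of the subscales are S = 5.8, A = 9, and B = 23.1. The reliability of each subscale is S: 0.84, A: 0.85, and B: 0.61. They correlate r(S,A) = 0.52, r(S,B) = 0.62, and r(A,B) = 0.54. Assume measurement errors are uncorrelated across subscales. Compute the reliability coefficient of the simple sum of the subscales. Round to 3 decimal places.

0.794

Var(S+A+B) = 5.8² + 9² + 23.1² + 2·[5.8·9·0.52 + 5.8·23.1·0.62 + 9·23.1·0.54] = 648.25 + 444.955 = 1093.21.
With uncorrelated errors the cross-covariances are all true-score covariance, so they carry over unchanged; only the diagonal terms shrink to ρᵢσᵢ².
True-score variance = [5.8²·0.84 + 9²·0.85 + 23.1²·0.61] + 444.955 = 422.61 + 444.955 = 867.565.
Reliability = 867.565 / 1093.21 = 0.794.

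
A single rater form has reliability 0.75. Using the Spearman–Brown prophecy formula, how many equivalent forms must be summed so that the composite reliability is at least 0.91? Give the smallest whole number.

k ≥ ρ*(1−ρ₁)/(ρ₁(1−ρ*)) = 0.91·0.25 / (0.75·0.09) = 3.370.
Smallest integer k = 4.

4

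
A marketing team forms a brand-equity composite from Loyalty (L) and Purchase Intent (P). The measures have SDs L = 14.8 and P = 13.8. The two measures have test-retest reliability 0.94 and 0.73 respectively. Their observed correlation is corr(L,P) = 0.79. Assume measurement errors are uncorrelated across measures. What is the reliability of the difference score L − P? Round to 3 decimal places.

0.256

Var(L−P) = 14.8² + 13.8² − 2·14.8·13.8·0.79 = 409.48 − 322.699 = 86.7808.
With uncorrelated errors the cross-covariances are all true-score covariance, so they carry over unchanged; only the diagonal terms shrink to ρᵢσᵢ².
True-score variance = [14.8²·0.94 + 13.8²·0.73] − 322.699 = 344.919 − 322.699 = 22.2196.
Reliability = 22.2196 / 86.7808 = 0.256.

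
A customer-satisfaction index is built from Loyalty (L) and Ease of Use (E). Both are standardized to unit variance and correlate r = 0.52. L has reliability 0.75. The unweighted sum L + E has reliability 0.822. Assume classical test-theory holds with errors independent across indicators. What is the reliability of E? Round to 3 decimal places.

0.709

Var(L+E) = 2 + 2·0.52 = 3.040.
True-score variance = ρ_L + ρ_E + 2·0.52, so 0.822 = (0.75 + ρ_E + 1.04) / 3.040.
ρ_E = 0.822·3.040 − 0.75 − 1.04 = 0.709.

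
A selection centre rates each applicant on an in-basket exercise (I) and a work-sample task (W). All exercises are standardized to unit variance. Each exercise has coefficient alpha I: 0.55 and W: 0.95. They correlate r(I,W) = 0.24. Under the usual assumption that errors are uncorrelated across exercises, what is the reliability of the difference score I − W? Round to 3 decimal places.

0.671

Var(I−W) = 1 + 1 − 2·0.24 = 2 − 0.48 = 1.52.
Under uncorrelated errors the observed covariances equal the true-score covariances, so only the own-variance terms attenuate.
True-score variance = [0.55 + 0.95] − 0.48 = 1.5 − 0.48 = 1.02.
Reliability = 1.02 / 1.52 = 0.671.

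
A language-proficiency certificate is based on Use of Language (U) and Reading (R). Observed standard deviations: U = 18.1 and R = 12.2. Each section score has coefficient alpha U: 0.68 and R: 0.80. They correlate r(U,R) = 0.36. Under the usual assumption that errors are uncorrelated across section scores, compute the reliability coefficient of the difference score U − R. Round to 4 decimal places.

0.5760

Var(U−R) = 18.1² + 12.2² − 2·18.1·12.2·0.36 = 476.45 − 158.99 = 317.46.
Under uncorrelated errors the observed covariances equal the true-score covariances, so only the own-variance terms attenuate.
True-score variance = [18.1²·0.68 + 12.2²·0.80] − 158.99 = 341.847 − 158.99 = 182.856.
Reliability = 182.856 / 317.46 = 0.5760.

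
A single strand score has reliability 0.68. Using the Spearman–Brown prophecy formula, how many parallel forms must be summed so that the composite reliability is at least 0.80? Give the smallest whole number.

k ≥ ρ*(1−ρ₁)/(ρ₁(1−ρ*)) = 0.80·0.32 / (0.68·0.20) = 1.882.
Smallest integer k = 2.

2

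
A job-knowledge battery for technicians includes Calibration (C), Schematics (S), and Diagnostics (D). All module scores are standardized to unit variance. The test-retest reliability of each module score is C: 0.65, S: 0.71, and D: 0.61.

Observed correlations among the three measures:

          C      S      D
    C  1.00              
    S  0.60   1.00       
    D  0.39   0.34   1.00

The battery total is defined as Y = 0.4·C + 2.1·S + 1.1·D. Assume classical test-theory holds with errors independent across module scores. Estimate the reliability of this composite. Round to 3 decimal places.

Var(Y) = 0.4² + 2.1² + 1.1² + 2·[0.84·0.60 + 0.44·0.39 + 2.31·0.34] = 5.78 + 2.922 = 8.702.
Because errors are independent across components, Cov(Tᵢ,Tⱼ) = Cov(Xᵢ,Xⱼ); the off-diagonal part of the true-score variance is the same as above.
True-score variance = [0.4²·0.65 + 2.1²·0.71 + 1.1²·0.61] + 2.922 = 3.9732 + 2.922 = 6.8952.
Reliability = 6.8952 / 8.702 = 0.792.

0.792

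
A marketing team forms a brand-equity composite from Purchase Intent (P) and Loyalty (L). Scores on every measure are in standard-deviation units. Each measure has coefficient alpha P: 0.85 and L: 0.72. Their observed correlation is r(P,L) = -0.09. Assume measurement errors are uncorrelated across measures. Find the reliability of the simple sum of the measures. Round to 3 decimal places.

Var(P+L) = 2 + 2·[(-0.09)] = 2 − 0.18 = 1.82.
Under uncorrelated errors the observed covariances equal the true-score covariances, so only the own-variance terms attenuate.
True-score variance = [0.85 + 0.72] − 0.18 = 1.57 − 0.18 = 1.39.
Reliability = 1.39 / 1.82 = 0.764.

0.764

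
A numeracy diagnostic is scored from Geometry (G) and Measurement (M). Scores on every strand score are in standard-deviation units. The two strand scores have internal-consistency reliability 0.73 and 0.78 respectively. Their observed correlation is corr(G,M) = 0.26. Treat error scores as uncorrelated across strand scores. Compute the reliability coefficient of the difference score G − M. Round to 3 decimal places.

0.669

Var(G−M) = 1 + 1 − 2·0.26 = 2 − 0.52 = 1.48.
Because errors are independent across components, Cov(Tᵢ,Tⱼ) = Cov(Xᵢ,Xⱼ); the off-diagonal part of the true-score variance is the same as above.
True-score variance = [0.73 + 0.78] − 0.52 = 1.51 − 0.52 = 0.99.
Reliability = 0.99 / 1.48 = 0.669.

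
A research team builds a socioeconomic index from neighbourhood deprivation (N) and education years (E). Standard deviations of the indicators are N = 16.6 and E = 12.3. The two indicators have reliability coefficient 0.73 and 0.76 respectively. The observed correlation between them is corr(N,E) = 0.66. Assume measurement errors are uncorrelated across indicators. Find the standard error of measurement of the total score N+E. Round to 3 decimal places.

Var(total) = 426.85 + 269.518 = 696.368.
True-score variance = 316.139 + 269.518 = 585.657, so reliability = 0.8410.
Error variance = 696.368 − 585.657 = 110.711; SEM = √110.711 = 10.522.

10.522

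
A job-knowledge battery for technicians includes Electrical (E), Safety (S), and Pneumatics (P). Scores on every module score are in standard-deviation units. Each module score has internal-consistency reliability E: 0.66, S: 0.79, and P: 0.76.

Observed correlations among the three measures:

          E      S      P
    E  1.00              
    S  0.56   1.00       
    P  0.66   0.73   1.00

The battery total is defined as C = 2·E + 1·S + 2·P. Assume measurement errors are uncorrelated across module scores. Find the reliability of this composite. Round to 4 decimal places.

Var(C) = 2² + 1 + 2² + 2·[2·0.56 + 4·0.66 + 2·0.73] = 9 + 10.44 = 19.44.
With uncorrelated errors the cross-covariances are all true-score covariance, so they carry over unchanged; only the diagonal terms shrink to ρᵢσᵢ².
True-score variance = [2²·0.66 + 0.79 + 2²·0.76] + 10.44 = 6.47 + 10.44 = 16.91.
Reliability = 16.91 / 19.44 = 0.8699.

0.8699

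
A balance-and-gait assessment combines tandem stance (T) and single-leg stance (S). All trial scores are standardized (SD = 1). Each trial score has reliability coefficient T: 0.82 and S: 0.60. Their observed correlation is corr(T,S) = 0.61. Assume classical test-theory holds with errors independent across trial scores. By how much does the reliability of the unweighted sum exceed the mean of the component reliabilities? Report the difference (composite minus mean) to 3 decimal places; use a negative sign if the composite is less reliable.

0.110

Var(sum) = 2 + 1.22 = 3.22; true-score variance = 1.42 + 1.22 = 2.64; composite reliability = 0.8199.
Mean component reliability = 0.7100.
Difference = 0.8199 − 0.7100 = 0.110.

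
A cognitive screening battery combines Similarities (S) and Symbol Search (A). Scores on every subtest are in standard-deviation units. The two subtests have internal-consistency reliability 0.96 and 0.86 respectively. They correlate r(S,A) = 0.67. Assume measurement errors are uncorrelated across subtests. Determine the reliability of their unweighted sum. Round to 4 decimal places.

Var(S+A) = 2 + 2·[0.67] = 2 + 1.34 = 3.34.
Because errors are independent across components, Cov(Tᵢ,Tⱼ) = Cov(Xᵢ,Xⱼ); the off-diagonal part of the true-score variance is the same as above.
True-score variance = [0.96 + 0.86] + 1.34 = 1.82 + 1.34 = 3.16.
Reliability = 3.16 / 3.34 = 0.9461.

0.9461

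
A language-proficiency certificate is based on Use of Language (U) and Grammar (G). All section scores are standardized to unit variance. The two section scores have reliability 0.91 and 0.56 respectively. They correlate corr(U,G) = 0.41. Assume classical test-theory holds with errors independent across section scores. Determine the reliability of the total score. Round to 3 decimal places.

0.812

Var(U+G) = 2 + 2·[0.41] = 2 + 0.82 = 2.82.
Under uncorrelated errors the observed covariances equal the true-score covariances, so only the own-variance terms attenuate.
True-score variance = [0.91 + 0.56] + 0.82 = 1.47 + 0.82 = 2.29.
Reliability = 2.29 / 2.82 = 0.812.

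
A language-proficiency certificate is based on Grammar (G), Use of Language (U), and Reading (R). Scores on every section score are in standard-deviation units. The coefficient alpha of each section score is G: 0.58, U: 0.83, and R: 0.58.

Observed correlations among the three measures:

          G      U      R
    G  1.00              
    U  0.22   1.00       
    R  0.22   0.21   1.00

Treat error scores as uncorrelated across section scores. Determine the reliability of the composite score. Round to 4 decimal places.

Var(G+U+R) = 3 + 2·[0.22 + 0.22 + 0.21] = 3 + 1.3 = 4.3.
With uncorrelated errors the cross-covariances are all true-score covariance, so they carry over unchanged; only the diagonal terms shrink to ρᵢσᵢ².
True-score variance = [0.58 + 0.83 + 0.58] + 1.3 = 1.99 + 1.3 = 3.29.
Reliability = 3.29 / 4.3 = 0.7651.

0.7651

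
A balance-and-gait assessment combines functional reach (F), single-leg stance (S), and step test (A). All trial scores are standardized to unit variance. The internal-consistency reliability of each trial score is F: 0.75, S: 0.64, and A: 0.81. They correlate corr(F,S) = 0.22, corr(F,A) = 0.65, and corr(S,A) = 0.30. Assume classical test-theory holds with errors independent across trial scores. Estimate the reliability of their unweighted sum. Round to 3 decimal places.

Var(F+S+A) = 3 + 2·[0.22 + 0.65 + 0.30] = 3 + 2.34 = 5.34.
With uncorrelated errors the cross-covariances are all true-score covariance, so they carry over unchanged; only the diagonal terms shrink to ρᵢσᵢ².
True-score variance = [0.75 + 0.64 + 0.81] + 2.34 = 2.2 + 2.34 = 4.54.
Reliability = 4.54 / 5.34 = 0.850.

0.850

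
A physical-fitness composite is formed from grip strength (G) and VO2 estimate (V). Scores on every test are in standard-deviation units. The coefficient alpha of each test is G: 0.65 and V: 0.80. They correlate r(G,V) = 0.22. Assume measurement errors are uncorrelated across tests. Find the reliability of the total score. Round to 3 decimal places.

Var(G+V) = 2 + 2·[0.22] = 2 + 0.44 = 2.44.
Under uncorrelated errors the observed covariances equal the true-score covariances, so only the own-variance terms attenuate.
True-score variance = [0.65 + 0.80] + 0.44 = 1.45 + 0.44 = 1.89.
Reliability = 1.89 / 2.44 = 0.775.

0.775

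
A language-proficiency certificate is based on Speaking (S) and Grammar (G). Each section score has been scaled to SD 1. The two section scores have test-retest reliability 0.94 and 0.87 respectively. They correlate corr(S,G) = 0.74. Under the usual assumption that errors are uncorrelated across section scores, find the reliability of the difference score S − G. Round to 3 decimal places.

Var(S−G) = 1 + 1 − 2·0.74 = 2 − 1.48 = 0.52.
Because errors are independent across components, Cov(Tᵢ,Tⱼ) = Cov(Xᵢ,Xⱼ); the off-diagonal part of the true-score variance is the same as above.
True-score variance = [0.94 + 0.87] − 1.48 = 1.81 − 1.48 = 0.33.
Reliability = 0.33 / 0.52 = 0.635.

0.635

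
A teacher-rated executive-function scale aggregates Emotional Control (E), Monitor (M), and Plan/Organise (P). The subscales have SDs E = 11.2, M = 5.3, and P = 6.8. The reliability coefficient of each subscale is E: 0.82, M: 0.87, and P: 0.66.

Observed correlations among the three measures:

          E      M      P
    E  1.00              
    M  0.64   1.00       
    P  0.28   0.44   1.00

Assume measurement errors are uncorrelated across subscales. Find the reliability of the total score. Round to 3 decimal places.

0.880

Var(E+M+P) = 11.2² + 5.3² + 6.8² + 2·[11.2·5.3·0.64 + 11.2·6.8·0.28 + 5.3·6.8·0.44] = 199.77 + 150.346 = 350.116.
With uncorrelated errors the cross-covariances are all true-score covariance, so they carry over unchanged; only the diagonal terms shrink to ρᵢσᵢ².
True-score variance = [11.2²·0.82 + 5.3²·0.87 + 6.8²·0.66] + 150.346 = 157.817 + 150.346 = 308.163.
Reliability = 308.163 / 350.116 = 0.880.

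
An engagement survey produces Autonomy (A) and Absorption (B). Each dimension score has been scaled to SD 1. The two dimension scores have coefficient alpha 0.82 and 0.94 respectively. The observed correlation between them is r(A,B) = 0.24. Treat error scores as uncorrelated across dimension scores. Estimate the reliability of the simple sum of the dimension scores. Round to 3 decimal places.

0.903

Var(A+B) = 2 + 2·[0.24] = 2 + 0.48 = 2.48.
Under uncorrelated errors the observed covariances equal the true-score covariances, so only the own-variance terms attenuate.
True-score variance = [0.82 + 0.94] + 0.48 = 1.76 + 0.48 = 2.24.
Reliability = 2.24 / 2.48 = 0.903.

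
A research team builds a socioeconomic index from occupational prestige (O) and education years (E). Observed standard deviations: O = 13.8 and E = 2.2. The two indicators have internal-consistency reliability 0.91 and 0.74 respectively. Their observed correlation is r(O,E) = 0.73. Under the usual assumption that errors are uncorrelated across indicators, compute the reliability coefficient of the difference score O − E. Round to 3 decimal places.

0.878

Var(O−E) = 13.8² + 2.2² − 2·13.8·2.2·0.73 = 195.28 − 44.3256 = 150.954.
With uncorrelated errors the cross-covariances are all true-score covariance, so they carry over unchanged; only the diagonal terms shrink to ρᵢσᵢ².
True-score variance = [13.8²·0.91 + 2.2²·0.74] − 44.3256 = 176.882 − 44.3256 = 132.556.
Reliability = 132.556 / 150.954 = 0.878.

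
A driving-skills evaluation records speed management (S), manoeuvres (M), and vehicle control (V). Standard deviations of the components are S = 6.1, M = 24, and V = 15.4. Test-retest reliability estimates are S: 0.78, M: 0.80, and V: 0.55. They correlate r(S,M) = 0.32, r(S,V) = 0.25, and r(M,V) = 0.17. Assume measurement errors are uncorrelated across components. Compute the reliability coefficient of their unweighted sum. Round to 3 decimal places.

Var(S+M+V) = 6.1² + 24² + 15.4² + 2·[6.1·24·0.32 + 6.1·15.4·0.25 + 24·15.4·0.17] = 850.37 + 266.33 = 1116.7.
Under uncorrelated errors the observed covariances equal the true-score covariances, so only the own-variance terms attenuate.
True-score variance = [6.1²·0.78 + 24²·0.80 + 15.4²·0.55] + 266.33 = 620.262 + 266.33 = 886.592.
Reliability = 886.592 / 1116.7 = 0.794.

0.794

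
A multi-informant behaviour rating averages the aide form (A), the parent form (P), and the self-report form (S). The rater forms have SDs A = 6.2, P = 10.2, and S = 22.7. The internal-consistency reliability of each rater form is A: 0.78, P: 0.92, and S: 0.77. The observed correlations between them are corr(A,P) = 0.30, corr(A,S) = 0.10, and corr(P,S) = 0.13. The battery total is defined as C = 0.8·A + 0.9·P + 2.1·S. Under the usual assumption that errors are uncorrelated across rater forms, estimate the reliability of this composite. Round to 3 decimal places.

0.792

Var(C) = 0.8²·6.2² + 0.9²·10.2² + 2.1²·22.7² + 2·[0.72·6.2·10.2·0.30 + 1.68·6.2·22.7·0.10 + 1.89·10.2·22.7·0.13] = 2381.3 + 188.387 = 2569.69.
Under uncorrelated errors the observed covariances equal the true-score covariances, so only the own-variance terms attenuate.
True-score variance = [0.8²·6.2²·0.78 + 0.9²·10.2²·0.92 + 2.1²·22.7²·0.77] + 188.387 = 1846.49 + 188.387 = 2034.88.
Reliability = 2034.88 / 2569.69 = 0.792.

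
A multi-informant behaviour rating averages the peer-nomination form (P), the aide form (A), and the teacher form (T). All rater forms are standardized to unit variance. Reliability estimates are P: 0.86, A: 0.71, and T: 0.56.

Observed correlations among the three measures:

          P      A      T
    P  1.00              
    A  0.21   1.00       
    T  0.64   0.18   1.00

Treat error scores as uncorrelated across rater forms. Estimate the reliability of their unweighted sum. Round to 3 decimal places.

Var(P+A+T) = 3 + 2·[0.21 + 0.64 + 0.18] = 3 + 2.06 = 5.06.
With uncorrelated errors the cross-covariances are all true-score covariance, so they carry over unchanged; only the diagonal terms shrink to ρᵢσᵢ².
True-score variance = [0.86 + 0.71 + 0.56] + 2.06 = 2.13 + 2.06 = 4.19.
Reliability = 4.19 / 5.06 = 0.828.

0.828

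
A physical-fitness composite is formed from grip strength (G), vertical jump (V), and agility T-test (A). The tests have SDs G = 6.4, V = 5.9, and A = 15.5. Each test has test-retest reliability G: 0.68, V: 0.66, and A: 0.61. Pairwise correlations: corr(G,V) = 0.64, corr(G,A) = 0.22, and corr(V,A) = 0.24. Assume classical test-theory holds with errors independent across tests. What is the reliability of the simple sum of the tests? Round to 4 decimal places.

0.7375

Var(G+V+A) = 6.4² + 5.9² + 15.5² + 2·[6.4·5.9·0.64 + 6.4·15.5·0.22 + 5.9·15.5·0.24] = 316.02 + 135.877 = 451.897.
Because errors are independent across components, Cov(Tᵢ,Tⱼ) = Cov(Xᵢ,Xⱼ); the off-diagonal part of the true-score variance is the same as above.
True-score variance = [6.4²·0.68 + 5.9²·0.66 + 15.5²·0.61] + 135.877 = 197.38 + 135.877 = 333.257.
Reliability = 333.257 / 451.897 = 0.7375.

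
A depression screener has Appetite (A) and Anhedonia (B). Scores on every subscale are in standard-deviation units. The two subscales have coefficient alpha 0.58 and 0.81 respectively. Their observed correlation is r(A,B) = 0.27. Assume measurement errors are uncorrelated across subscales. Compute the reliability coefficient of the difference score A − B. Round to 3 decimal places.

Var(A−B) = 1 + 1 − 2·0.27 = 2 − 0.54 = 1.46.
With uncorrelated errors the cross-covariances are all true-score covariance, so they carry over unchanged; only the diagonal terms shrink to ρᵢσᵢ².
True-score variance = [0.58 + 0.81] − 0.54 = 1.39 − 0.54 = 0.85.
Reliability = 0.85 / 1.46 = 0.582.

0.582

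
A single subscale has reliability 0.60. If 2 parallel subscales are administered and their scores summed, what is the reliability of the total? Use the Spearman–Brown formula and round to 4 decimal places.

0.7500

ρ_k = kρ / (1 + (k−1)ρ) = 2·0.60 / (1 + 1·0.60) = 1.200 / 1.600 = 0.7500.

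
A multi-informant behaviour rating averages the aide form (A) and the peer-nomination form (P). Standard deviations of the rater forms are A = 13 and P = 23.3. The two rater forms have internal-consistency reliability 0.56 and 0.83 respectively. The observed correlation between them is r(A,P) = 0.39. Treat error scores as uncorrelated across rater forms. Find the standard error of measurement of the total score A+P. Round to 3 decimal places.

Var(total) = 711.89 + 236.262 = 948.152.
True-score variance = 545.239 + 236.262 = 781.501, so reliability = 0.8242.
Error variance = 948.152 − 781.501 = 166.651; SEM = √166.651 = 12.909.

12.909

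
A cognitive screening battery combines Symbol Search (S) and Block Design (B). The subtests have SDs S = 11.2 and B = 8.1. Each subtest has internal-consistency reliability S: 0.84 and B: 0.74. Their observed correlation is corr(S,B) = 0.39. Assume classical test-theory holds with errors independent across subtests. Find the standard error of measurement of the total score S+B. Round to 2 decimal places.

6.09

Var(total) = 191.05 + 70.7616 = 261.812.
True-score variance = 153.921 + 70.7616 = 224.683, so reliability = 0.8582.
Error variance = 261.812 − 224.683 = 37.129; SEM = √37.129 = 6.09.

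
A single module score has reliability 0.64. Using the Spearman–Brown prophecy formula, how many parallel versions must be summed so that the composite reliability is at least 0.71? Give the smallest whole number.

k ≥ ρ*(1−ρ₁)/(ρ₁(1−ρ*)) = 0.71·0.36 / (0.64·0.29) = 1.377.
Smallest integer k = 2.

2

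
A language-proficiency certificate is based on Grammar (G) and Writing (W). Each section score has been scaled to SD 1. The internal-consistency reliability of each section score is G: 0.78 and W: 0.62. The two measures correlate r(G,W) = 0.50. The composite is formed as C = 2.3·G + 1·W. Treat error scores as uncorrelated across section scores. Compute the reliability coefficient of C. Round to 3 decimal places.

Var(C) = 2.3² + 1 + 2·[2.3·0.50] = 6.29 + 2.3 = 8.59.
With uncorrelated errors the cross-covariances are all true-score covariance, so they carry over unchanged; only the diagonal terms shrink to ρᵢσᵢ².
True-score variance = [2.3²·0.78 + 0.62] + 2.3 = 4.7462 + 2.3 = 7.0462.
Reliability = 7.0462 / 8.59 = 0.820.

0.820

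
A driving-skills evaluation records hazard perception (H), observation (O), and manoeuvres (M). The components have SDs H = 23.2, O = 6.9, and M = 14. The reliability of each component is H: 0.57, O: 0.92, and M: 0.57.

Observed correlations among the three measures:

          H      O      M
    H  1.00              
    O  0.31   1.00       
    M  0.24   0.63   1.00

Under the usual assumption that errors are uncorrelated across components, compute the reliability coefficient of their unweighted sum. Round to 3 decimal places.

Var(H+O+M) = 23.2² + 6.9² + 14² + 2·[23.2·6.9·0.31 + 23.2·14·0.24 + 6.9·14·0.63] = 781.85 + 376.87 = 1158.72.
Under uncorrelated errors the observed covariances equal the true-score covariances, so only the own-variance terms attenuate.
True-score variance = [23.2²·0.57 + 6.9²·0.92 + 14²·0.57] + 376.87 = 462.318 + 376.87 = 839.188.
Reliability = 839.188 / 1158.72 = 0.724.

0.724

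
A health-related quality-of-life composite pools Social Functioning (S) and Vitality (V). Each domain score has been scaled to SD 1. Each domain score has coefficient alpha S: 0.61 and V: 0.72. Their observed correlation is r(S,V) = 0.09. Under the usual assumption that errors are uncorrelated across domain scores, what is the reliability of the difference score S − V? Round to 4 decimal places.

Var(S−V) = 1 + 1 − 2·0.09 = 2 − 0.18 = 1.82.
Because errors are independent across components, Cov(Tᵢ,Tⱼ) = Cov(Xᵢ,Xⱼ); the off-diagonal part of the true-score variance is the same as above.
True-score variance = [0.61 + 0.72] − 0.18 = 1.33 − 0.18 = 1.15.
Reliability = 1.15 / 1.82 = 0.6319.

0.6319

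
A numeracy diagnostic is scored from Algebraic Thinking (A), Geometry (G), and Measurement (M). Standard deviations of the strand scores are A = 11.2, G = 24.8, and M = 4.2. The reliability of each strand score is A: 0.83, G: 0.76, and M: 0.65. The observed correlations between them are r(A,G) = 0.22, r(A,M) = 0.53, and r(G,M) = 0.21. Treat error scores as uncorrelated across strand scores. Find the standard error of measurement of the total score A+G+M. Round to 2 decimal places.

13.23

Var(total) = 758.12 + 215.824 = 973.944.
True-score variance = 583.012 + 215.824 = 798.836, so reliability = 0.8202.
Error variance = 973.944 − 798.836 = 175.108; SEM = √175.108 = 13.23.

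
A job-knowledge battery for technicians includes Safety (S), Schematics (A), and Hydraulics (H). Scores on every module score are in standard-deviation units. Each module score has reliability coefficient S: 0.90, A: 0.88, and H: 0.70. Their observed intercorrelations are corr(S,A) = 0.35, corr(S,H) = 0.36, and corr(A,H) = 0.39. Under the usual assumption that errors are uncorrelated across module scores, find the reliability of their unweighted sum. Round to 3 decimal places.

Var(S+A+H) = 3 + 2·[0.35 + 0.36 + 0.39] = 3 + 2.2 = 5.2.
With uncorrelated errors the cross-covariances are all true-score covariance, so they carry over unchanged; only the diagonal terms shrink to ρᵢσᵢ².
True-score variance = [0.90 + 0.88 + 0.70] + 2.2 = 2.48 + 2.2 = 4.68.
Reliability = 4.68 / 5.2 = 0.900.

0.900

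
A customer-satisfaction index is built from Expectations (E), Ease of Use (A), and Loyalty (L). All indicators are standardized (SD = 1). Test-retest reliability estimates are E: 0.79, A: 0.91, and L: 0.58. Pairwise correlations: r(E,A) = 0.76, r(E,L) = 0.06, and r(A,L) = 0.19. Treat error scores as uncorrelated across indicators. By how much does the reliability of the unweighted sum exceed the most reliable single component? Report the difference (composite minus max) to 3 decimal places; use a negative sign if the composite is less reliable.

Var(sum) = 3 + 2.02 = 5.02; true-score variance = 2.28 + 2.02 = 4.3; composite reliability = 0.8566.
Max component reliability = 0.9100.
Difference = 0.8566 − 0.9100 = -0.053.

-0.053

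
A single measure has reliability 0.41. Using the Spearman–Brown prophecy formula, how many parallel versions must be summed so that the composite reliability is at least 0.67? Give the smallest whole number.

k ≥ ρ*(1−ρ₁)/(ρ₁(1−ρ*)) = 0.67·0.59 / (0.41·0.33) = 2.922.
Smallest integer k = 3.

3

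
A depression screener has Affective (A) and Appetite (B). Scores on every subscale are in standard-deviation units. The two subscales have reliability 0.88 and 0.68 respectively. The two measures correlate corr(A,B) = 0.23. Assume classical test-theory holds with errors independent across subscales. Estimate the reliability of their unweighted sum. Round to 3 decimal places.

0.821

Var(A+B) = 2 + 2·[0.23] = 2 + 0.46 = 2.46.
Because errors are independent across components, Cov(Tᵢ,Tⱼ) = Cov(Xᵢ,Xⱼ); the off-diagonal part of the true-score variance is the same as above.
True-score variance = [0.88 + 0.68] + 0.46 = 1.56 + 0.46 = 2.02.
Reliability = 2.02 / 2.46 = 0.821.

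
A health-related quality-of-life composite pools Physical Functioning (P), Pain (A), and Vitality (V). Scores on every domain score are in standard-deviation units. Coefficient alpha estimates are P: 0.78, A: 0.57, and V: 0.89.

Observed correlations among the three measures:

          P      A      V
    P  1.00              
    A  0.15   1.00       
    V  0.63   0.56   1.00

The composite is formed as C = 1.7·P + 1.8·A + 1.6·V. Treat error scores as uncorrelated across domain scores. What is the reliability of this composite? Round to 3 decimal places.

0.858

Var(C) = 1.7² + 1.8² + 1.6² + 2·[3.06·0.15 + 2.72·0.63 + 2.88·0.56] = 8.69 + 7.5708 = 16.2608.
With uncorrelated errors the cross-covariances are all true-score covariance, so they carry over unchanged; only the diagonal terms shrink to ρᵢσᵢ².
True-score variance = [1.7²·0.78 + 1.8²·0.57 + 1.6²·0.89] + 7.5708 = 6.3794 + 7.5708 = 13.9502.
Reliability = 13.9502 / 16.2608 = 0.858.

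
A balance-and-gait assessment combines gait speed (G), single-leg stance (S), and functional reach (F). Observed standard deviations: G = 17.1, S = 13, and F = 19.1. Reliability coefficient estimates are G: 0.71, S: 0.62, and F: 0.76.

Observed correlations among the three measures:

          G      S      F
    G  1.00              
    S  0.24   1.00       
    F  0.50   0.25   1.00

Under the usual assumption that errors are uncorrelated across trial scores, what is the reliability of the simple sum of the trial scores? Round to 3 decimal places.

0.829

Var(G+S+F) = 17.1² + 13² + 19.1² + 2·[17.1·13·0.24 + 17.1·19.1·0.50 + 13·19.1·0.25] = 826.22 + 557.464 = 1383.68.
Under uncorrelated errors the observed covariances equal the true-score covariances, so only the own-variance terms attenuate.
True-score variance = [17.1²·0.71 + 13²·0.62 + 19.1²·0.76] + 557.464 = 589.647 + 557.464 = 1147.11.
Reliability = 1147.11 / 1383.68 = 0.829.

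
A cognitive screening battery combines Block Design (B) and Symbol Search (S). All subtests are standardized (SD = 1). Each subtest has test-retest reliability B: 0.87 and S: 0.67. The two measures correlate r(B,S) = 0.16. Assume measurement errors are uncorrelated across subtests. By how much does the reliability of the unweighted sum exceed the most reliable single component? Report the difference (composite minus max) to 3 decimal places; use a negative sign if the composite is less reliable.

Var(sum) = 2 + 0.32 = 2.32; true-score variance = 1.54 + 0.32 = 1.86; composite reliability = 0.8017.
Max component reliability = 0.8700.
Difference = 0.8017 − 0.8700 = -0.068.

-0.068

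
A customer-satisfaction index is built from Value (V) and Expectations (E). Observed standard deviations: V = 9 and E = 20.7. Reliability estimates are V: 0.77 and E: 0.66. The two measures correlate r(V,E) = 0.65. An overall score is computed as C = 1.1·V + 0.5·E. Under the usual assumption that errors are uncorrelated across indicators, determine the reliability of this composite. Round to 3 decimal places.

0.826

Var(C) = 1.1²·9² + 0.5²·20.7² + 2·[0.55·9·20.7·0.65] = 205.132 + 133.204 = 338.337.
Because errors are independent across components, Cov(Tᵢ,Tⱼ) = Cov(Xᵢ,Xⱼ); the off-diagonal part of the true-score variance is the same as above.
True-score variance = [1.1²·9²·0.77 + 0.5²·20.7²·0.66] + 133.204 = 146.169 + 133.204 = 279.373.
Reliability = 279.373 / 338.337 = 0.826.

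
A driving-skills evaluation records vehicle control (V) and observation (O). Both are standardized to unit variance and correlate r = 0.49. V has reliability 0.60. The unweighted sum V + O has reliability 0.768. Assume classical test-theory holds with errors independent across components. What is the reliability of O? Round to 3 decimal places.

0.709

Var(V+O) = 2 + 2·0.49 = 2.980.
True-score variance = ρ_V + ρ_O + 2·0.49, so 0.768 = (0.60 + ρ_O + 0.98) / 2.980.
ρ_O = 0.768·2.980 − 0.60 − 0.98 = 0.709.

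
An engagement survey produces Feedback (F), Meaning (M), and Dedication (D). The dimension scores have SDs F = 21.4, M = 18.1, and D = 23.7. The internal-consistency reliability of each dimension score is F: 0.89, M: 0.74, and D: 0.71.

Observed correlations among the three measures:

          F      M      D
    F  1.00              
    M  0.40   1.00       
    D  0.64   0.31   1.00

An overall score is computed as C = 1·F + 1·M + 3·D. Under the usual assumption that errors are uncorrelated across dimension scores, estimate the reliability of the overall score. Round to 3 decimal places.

0.820

Var(C) = 21.4² + 18.1² + 3²·23.7² + 2·[21.4·18.1·0.40 + 3·21.4·23.7·0.64 + 3·18.1·23.7·0.31] = 5840.78 + 3055.33 = 8896.11.
Because errors are independent across components, Cov(Tᵢ,Tⱼ) = Cov(Xᵢ,Xⱼ); the off-diagonal part of the true-score variance is the same as above.
True-score variance = [21.4²·0.89 + 18.1²·0.74 + 3²·23.7²·0.71] + 3055.33 = 4239.21 + 3055.33 = 7294.54.
Reliability = 7294.54 / 8896.11 = 0.820.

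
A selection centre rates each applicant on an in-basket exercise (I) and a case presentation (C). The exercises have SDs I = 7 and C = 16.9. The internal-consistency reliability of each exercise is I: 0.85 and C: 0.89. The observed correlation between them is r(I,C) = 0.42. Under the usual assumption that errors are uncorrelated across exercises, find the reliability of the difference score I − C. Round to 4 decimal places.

Var(I−C) = 7² + 16.9² − 2·7·16.9·0.42 = 334.61 − 99.372 = 235.238.
Under uncorrelated errors the observed covariances equal the true-score covariances, so only the own-variance terms attenuate.
True-score variance = [7²·0.85 + 16.9²·0.89] − 99.372 = 295.843 − 99.372 = 196.471.
Reliability = 196.471 / 235.238 = 0.8352.

0.8352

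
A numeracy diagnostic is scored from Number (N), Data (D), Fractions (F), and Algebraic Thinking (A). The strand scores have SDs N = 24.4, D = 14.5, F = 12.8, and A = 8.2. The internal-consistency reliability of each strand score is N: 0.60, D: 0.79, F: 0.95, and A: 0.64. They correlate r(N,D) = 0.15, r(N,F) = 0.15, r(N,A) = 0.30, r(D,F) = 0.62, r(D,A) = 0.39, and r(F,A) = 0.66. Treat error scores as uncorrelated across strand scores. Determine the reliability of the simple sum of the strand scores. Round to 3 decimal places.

Var(N+D+F+A) = 24.4² + 14.5² + 12.8² + 8.2² + 2·[24.4·14.5·0.15 + 24.4·12.8·0.15 + 24.4·8.2·0.30 + 14.5·12.8·0.62 + 14.5·8.2·0.39 + 12.8·8.2·0.66] = 1036.69 + 781.317 = 1818.01.
With uncorrelated errors the cross-covariances are all true-score covariance, so they carry over unchanged; only the diagonal terms shrink to ρᵢσᵢ².
True-score variance = [24.4²·0.60 + 14.5²·0.79 + 12.8²·0.95 + 8.2²·0.64] + 781.317 = 721.995 + 781.317 = 1503.31.
Reliability = 1503.31 / 1818.01 = 0.827.

0.827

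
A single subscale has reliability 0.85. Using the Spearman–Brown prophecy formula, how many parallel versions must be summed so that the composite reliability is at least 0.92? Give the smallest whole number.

k ≥ ρ*(1−ρ₁)/(ρ₁(1−ρ*)) = 0.92·0.15 / (0.85·0.08) = 2.029.
Smallest integer k = 3.

3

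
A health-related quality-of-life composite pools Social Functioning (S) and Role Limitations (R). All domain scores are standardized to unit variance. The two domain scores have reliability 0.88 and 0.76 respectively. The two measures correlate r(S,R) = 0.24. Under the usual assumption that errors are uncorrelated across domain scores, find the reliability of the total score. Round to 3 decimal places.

0.855

Var(S+R) = 2 + 2·[0.24] = 2 + 0.48 = 2.48.
With uncorrelated errors the cross-covariances are all true-score covariance, so they carry over unchanged; only the diagonal terms shrink to ρᵢσᵢ².
True-score variance = [0.88 + 0.76] + 0.48 = 1.64 + 0.48 = 2.12.
Reliability = 2.12 / 2.48 = 0.855.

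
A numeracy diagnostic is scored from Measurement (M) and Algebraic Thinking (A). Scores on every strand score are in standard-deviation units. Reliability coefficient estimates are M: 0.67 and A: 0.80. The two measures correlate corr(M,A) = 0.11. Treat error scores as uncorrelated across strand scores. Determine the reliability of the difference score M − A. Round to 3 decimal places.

Var(M−A) = 1 + 1 − 2·0.11 = 2 − 0.22 = 1.78.
Because errors are independent across components, Cov(Tᵢ,Tⱼ) = Cov(Xᵢ,Xⱼ); the off-diagonal part of the true-score variance is the same as above.
True-score variance = [0.67 + 0.80] − 0.22 = 1.47 − 0.22 = 1.25.
Reliability = 1.25 / 1.78 = 0.702.

0.702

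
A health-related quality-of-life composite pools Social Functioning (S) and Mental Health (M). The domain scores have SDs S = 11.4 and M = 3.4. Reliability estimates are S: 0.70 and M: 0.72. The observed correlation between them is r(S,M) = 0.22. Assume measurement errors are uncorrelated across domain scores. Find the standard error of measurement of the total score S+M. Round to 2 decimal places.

6.50

Var(total) = 141.52 + 17.0544 = 158.574.
True-score variance = 99.2952 + 17.0544 = 116.35, so reliability = 0.7337.
Error variance = 158.574 − 116.35 = 42.2248; SEM = √42.2248 = 6.50.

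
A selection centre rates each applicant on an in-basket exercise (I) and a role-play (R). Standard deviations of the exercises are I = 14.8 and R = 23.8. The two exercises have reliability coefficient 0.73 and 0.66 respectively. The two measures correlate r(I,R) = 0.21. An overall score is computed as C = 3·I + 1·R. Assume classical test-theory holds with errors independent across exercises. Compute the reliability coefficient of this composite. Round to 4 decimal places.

Var(C) = 3²·14.8² + 23.8² + 2·[3·14.8·23.8·0.21] = 2537.8 + 443.822 = 2981.62.
With uncorrelated errors the cross-covariances are all true-score covariance, so they carry over unchanged; only the diagonal terms shrink to ρᵢσᵢ².
True-score variance = [3²·14.8²·0.73 + 23.8²·0.66] + 443.822 = 1812.94 + 443.822 = 2256.77.
Reliability = 2256.77 / 2981.62 = 0.7569.

0.7569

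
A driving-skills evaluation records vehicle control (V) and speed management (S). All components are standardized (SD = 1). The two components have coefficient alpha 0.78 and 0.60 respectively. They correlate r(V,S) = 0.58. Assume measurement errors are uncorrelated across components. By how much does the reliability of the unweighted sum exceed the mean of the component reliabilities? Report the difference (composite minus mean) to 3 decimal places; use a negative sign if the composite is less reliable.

Var(sum) = 2 + 1.16 = 3.16; true-score variance = 1.38 + 1.16 = 2.54; composite reliability = 0.8038.
Mean component reliability = 0.6900.
Difference = 0.8038 − 0.6900 = 0.114.

0.114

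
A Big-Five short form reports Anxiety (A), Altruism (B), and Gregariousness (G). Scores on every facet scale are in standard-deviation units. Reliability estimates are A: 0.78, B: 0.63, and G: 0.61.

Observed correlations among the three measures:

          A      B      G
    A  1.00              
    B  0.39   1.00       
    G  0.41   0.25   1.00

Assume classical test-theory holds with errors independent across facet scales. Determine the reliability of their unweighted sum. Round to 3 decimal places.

Var(A+B+G) = 3 + 2·[0.39 + 0.41 + 0.25] = 3 + 2.1 = 5.1.
With uncorrelated errors the cross-covariances are all true-score covariance, so they carry over unchanged; only the diagonal terms shrink to ρᵢσᵢ².
True-score variance = [0.78 + 0.63 + 0.61] + 2.1 = 2.02 + 2.1 = 4.12.
Reliability = 4.12 / 5.1 = 0.808.

0.808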